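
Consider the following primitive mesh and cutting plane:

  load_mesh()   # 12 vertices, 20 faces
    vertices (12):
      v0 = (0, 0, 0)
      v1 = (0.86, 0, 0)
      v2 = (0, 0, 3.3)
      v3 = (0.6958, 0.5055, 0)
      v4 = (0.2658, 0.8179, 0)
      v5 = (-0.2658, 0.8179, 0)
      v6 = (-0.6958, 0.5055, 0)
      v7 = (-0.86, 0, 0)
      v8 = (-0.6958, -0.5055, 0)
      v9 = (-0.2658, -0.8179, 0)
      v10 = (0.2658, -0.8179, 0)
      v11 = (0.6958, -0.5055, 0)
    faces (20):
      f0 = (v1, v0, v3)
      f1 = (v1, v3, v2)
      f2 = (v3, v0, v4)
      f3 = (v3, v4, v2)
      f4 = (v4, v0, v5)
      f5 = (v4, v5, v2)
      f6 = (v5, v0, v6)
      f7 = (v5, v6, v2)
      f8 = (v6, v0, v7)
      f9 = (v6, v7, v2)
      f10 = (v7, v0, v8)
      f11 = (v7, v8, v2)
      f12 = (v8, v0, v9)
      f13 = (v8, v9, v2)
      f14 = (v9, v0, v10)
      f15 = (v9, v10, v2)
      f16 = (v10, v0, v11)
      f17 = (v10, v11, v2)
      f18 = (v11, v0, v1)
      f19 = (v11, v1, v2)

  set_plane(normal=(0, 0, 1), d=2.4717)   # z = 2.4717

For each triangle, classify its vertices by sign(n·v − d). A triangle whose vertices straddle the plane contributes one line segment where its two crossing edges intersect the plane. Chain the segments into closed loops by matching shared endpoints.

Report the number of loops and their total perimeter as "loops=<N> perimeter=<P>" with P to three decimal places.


loops=1 perimeter=1.334

Straddling triangles (10 of 20):
  (v1,v3,v2) [--+] → (0.174646, 0.126881, 2.4717)–(0.21586, 0, 2.4717)  len=0.1334
  (v3,v4,v2) [--+] → (0.0667158, 0.205293, 2.4717)–(0.174646, 0.12688, 2.4717)  len=0.1334
  (v4,v5,v2) [--+] → (-0.0667158, 0.205293, 2.4717)–(0.0667158, 0.205293, 2.4717)  len=0.1334
  (v5,v6,v2) [--+] → (-0.174646, 0.126881, 2.4717)–(-0.0667158, 0.205293, 2.4717)  len=0.1334
  (v6,v7,v2) [--+] → (-0.21586, 0, 2.4717)–(-0.174646, 0.12688, 2.4717)  len=0.1334
  (v7,v8,v2) [--+] → (-0.174646, -0.126881, 2.4717)–(-0.21586, 0, 2.4717)  len=0.1334
  (v8,v9,v2) [--+] → (-0.0667158, -0.205293, 2.4717)–(-0.174646, -0.12688, 2.4717)  len=0.1334
  (v9,v10,v2) [--+] → (0.0667158, -0.205293, 2.4717)–(-0.0667158, -0.205293, 2.4717)  len=0.1334
  (v10,v11,v2) [--+] → (0.174646, -0.126881, 2.4717)–(0.0667158, -0.205293, 2.4717)  len=0.1334
  (v11,v1,v2) [--+] → (0.21586, 0, 2.4717)–(0.174646, -0.12688, 2.4717)  len=0.1334

Chained into 1 loop(s):
  loop 1: 10 segments, perimeter = 1.3341
Total perimeter = 1.334


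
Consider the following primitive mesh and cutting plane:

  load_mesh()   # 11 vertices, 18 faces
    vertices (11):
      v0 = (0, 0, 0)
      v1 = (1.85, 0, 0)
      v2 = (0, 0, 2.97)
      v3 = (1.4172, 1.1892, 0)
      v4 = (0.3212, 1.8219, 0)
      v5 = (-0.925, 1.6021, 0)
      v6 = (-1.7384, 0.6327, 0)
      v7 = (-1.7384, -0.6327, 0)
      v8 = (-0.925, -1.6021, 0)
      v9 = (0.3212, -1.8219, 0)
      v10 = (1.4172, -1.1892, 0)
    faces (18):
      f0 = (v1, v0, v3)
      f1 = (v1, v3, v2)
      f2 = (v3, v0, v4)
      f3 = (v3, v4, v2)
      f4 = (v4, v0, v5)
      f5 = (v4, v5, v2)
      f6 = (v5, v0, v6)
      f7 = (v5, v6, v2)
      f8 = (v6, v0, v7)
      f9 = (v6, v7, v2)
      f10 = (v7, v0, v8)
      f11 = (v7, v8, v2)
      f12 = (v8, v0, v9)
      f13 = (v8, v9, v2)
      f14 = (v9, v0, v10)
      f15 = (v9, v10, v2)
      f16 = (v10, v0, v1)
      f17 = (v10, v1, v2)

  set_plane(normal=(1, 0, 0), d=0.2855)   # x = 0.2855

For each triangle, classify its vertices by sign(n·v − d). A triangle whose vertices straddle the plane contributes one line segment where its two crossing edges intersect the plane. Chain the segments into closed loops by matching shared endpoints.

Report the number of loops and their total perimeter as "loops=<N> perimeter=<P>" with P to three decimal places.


loops=1 perimeter=9.882

Straddling triangles (12 of 18):
  (v1,v0,v3) [+-+] → (0.2855, 0, 0)–(0.2855, 0.239569, 0)  len=0.2396
  (v1,v3,v2) [++-] → (0.2855, 0.239569, 2.37168)–(0.2855, 0, 2.51166)  len=0.2775
  (v3,v0,v4) [+-+] → (0.2855, 0.239569, 0)–(0.2855, 1.6194, 0)  len=1.3798
  (v3,v4,v2) [++-] → (0.2855, 1.6194, 0.330103)–(0.2855, 0.239569, 2.37168)  len=2.4641
  (v4,v0,v5) [+--] → (0.2855, 1.6194, 0)–(0.2855, 1.8156, 0)  len=0.1962
  (v4,v5,v2) [+--] → (0.2855, 1.8156, 0)–(0.2855, 1.6194, 0.330103)  len=0.3840
  (v8,v0,v9) [--+] → (0.2855, -1.6194, 0)–(0.2855, -1.8156, 0)  len=0.1962
  (v8,v9,v2) [-+-] → (0.2855, -1.8156, 0)–(0.2855, -1.6194, 0.330103)  len=0.3840
  (v9,v0,v10) [+-+] → (0.2855, -1.6194, 0)–(0.2855, -0.239569, 0)  len=1.3798
  (v9,v10,v2) [++-] → (0.2855, -0.239569, 2.37168)–(0.2855, -1.6194, 0.330103)  len=2.4641
  (v10,v0,v1) [+-+] → (0.2855, -0.239569, 0)–(0.2855, 0, 0)  len=0.2396
  (v10,v1,v2) [++-] → (0.2855, 0, 2.51166)–(0.2855, -0.239569, 2.37168)  len=0.2775

Chained into 1 loop(s):
  loop 1: 12 segments, perimeter = 9.8824
Total perimeter = 9.882


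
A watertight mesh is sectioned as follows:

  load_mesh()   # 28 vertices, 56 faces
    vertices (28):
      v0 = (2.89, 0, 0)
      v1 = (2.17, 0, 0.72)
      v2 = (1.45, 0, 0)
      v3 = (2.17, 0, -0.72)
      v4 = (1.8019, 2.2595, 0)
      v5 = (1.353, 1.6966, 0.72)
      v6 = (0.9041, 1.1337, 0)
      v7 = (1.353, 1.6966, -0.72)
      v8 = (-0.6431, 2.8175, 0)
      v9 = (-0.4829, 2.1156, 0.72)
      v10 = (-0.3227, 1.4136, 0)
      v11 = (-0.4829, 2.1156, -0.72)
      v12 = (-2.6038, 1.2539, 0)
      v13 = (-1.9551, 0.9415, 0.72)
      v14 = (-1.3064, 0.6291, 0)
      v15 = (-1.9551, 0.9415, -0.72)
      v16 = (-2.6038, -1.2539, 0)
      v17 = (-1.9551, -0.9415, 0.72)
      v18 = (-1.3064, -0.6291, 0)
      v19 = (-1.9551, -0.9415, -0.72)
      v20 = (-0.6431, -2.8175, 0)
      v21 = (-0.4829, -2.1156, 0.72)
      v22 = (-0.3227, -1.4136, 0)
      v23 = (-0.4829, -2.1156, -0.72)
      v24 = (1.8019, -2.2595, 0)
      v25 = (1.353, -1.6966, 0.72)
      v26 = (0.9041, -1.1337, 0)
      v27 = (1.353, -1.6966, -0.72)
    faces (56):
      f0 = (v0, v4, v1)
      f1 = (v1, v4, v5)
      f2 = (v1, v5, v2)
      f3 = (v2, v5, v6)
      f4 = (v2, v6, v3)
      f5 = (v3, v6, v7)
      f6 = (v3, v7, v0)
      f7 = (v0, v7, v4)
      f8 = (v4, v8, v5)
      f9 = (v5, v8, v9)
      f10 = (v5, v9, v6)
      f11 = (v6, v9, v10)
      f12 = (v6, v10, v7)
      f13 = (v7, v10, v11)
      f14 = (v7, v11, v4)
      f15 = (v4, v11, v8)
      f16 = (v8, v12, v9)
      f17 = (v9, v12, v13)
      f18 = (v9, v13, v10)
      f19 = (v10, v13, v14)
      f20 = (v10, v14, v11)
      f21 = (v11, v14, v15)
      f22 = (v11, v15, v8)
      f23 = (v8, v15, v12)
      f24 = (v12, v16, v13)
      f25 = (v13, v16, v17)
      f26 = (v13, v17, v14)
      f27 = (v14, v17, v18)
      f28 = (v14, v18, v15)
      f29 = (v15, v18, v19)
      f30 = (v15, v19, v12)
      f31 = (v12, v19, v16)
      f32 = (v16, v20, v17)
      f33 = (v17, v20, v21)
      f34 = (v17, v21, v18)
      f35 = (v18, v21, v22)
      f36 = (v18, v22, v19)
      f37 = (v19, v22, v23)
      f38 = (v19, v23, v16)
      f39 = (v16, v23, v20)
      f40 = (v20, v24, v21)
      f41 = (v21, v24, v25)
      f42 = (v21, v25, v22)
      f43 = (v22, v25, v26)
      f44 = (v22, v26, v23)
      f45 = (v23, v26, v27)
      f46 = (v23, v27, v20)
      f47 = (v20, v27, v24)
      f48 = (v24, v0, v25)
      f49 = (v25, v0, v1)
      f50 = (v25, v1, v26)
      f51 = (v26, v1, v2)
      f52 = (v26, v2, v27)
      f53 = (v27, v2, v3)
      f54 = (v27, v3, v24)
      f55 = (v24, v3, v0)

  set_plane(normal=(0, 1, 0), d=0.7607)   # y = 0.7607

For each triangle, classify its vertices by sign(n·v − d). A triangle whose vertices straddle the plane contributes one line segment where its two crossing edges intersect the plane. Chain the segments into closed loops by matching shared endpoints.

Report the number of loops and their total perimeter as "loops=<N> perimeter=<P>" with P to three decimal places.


Straddling triangles (18 of 56):
  (v0,v4,v1) [-+-] → (2.52367, 0.7607, 0)–(2.04607, 0.7607, 0.477599)  len=0.6754
  (v1,v4,v5) [-++] → (2.04607, 0.7607, 0.477599)–(1.80368, 0.7607, 0.72)  len=0.3428
  (v1,v5,v2) [-+-] → (1.80368, 0.7607, 0.72)–(1.40651, 0.7607, 0.322824)  len=0.5617
  (v2,v5,v6) [-++] → (1.40651, 0.7607, 0.322824)–(1.08371, 0.7607, 0)  len=0.4565
  (v2,v6,v3) [-+-] → (1.08371, 0.7607, 0)–(1.3206, 0.7607, -0.236888)  len=0.3350
  (v3,v6,v7) [-++] → (1.3206, 0.7607, -0.236888)–(1.80368, 0.7607, -0.72)  len=0.6832
  (v3,v7,v0) [-+-] → (1.80368, 0.7607, -0.72)–(2.20086, 0.7607, -0.322824)  len=0.5617
  (v0,v7,v4) [-++] → (2.20086, 0.7607, -0.322824)–(2.52367, 0.7607, 0)  len=0.4565
  (v10,v13,v14) [++-] → (-1.57967, 0.7607, 0.303303)–(-1.14138, 0.7607, 0)  len=0.5330
  (v10,v14,v11) [+-+] → (-1.14138, 0.7607, 0)–(-1.2335, 0.7607, -0.0637417)  len=0.1120
  (v11,v14,v15) [+-+] → (-1.2335, 0.7607, -0.0637417)–(-1.57967, 0.7607, -0.303303)  len=0.4210
  (v12,v16,v13) [+-+] → (-2.6038, 0.7607, 0)–(-2.00852, 0.7607, 0.660705)  len=0.8893
  (v13,v16,v17) [+--] → (-2.00852, 0.7607, 0.660705)–(-1.9551, 0.7607, 0.72)  len=0.0798
  (v13,v17,v14) [+--] → (-1.9551, 0.7607, 0.72)–(-1.57967, 0.7607, 0.303303)  len=0.5609
  (v14,v18,v15) [--+] → (-1.88042, 0.7607, -0.637117)–(-1.57967, 0.7607, -0.303303)  len=0.4493
  (v15,v18,v19) [+--] → (-1.88042, 0.7607, -0.637117)–(-1.9551, 0.7607, -0.72)  len=0.1116
  (v15,v19,v12) [+-+] → (-1.9551, 0.7607, -0.72)–(-2.45807, 0.7607, -0.161749)  len=0.7514
  (v12,v19,v16) [+--] → (-2.45807, 0.7607, -0.161749)–(-2.6038, 0.7607, 0)  len=0.2177

Chained into 2 loop(s):
  loop 1: 8 segments, perimeter = 4.0729
  loop 2: 10 segments, perimeter = 4.1260
Total perimeter = 8.199

loops=2 perimeter=8.199


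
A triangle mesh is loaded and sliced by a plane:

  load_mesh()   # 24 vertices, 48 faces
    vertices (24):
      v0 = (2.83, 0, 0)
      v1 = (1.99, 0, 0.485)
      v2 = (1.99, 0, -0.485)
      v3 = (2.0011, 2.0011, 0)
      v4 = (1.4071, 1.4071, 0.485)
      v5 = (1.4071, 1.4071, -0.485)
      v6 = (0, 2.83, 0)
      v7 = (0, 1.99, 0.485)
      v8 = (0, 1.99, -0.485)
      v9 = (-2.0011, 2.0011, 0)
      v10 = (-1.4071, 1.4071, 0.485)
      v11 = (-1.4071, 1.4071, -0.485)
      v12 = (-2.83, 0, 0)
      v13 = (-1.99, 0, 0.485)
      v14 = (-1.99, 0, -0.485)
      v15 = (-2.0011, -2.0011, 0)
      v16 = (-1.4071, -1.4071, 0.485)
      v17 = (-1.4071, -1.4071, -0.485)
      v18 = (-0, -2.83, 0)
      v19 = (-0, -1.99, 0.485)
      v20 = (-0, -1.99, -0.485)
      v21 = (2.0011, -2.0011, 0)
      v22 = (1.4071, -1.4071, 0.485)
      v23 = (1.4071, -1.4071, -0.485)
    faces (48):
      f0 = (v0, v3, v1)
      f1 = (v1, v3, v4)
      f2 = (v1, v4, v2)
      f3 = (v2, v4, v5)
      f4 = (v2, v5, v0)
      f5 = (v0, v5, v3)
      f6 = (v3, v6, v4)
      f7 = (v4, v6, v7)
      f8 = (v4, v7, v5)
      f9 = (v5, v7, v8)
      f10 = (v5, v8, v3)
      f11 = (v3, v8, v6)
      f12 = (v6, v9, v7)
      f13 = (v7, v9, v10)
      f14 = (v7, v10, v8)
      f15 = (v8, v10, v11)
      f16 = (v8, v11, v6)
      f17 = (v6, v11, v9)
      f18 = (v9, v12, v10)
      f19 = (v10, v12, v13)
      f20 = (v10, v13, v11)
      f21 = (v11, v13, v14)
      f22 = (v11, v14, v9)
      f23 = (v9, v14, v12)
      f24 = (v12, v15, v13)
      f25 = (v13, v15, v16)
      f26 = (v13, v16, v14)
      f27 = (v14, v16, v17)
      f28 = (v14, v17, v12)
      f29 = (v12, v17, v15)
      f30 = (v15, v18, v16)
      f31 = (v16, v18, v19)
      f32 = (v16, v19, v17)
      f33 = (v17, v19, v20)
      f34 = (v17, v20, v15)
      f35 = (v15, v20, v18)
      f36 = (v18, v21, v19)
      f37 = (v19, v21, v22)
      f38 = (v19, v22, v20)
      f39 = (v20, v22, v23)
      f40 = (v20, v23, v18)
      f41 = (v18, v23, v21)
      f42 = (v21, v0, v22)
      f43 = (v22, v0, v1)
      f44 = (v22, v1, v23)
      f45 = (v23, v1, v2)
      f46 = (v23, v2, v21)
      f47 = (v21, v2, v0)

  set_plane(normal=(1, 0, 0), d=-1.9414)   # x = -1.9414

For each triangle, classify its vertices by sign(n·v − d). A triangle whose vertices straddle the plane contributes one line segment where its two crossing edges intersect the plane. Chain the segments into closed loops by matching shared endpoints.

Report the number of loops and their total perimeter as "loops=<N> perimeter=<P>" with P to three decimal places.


Straddling triangles (16 of 48):
  (v6,v9,v7) [+-+] → (-1.9414, 2.02583, 0)–(-1.9414, 2.00077, 0.0144693)  len=0.0289
  (v7,v9,v10) [+-+] → (-1.9414, 2.00077, 0.0144693)–(-1.9414, 1.9414, 0.0487449)  len=0.0686
  (v6,v11,v9) [++-] → (-1.9414, 1.9414, -0.0487449)–(-1.9414, 2.02583, 0)  len=0.0975
  (v9,v12,v10) [--+] → (-1.9414, 0.878733, 0.302882)–(-1.9414, 1.9414, 0.0487449)  len=1.0926
  (v10,v12,v13) [+--] → (-1.9414, 0.878733, 0.302882)–(-1.9414, 0.117319, 0.485)  len=0.7829
  (v10,v13,v11) [+-+] → (-1.9414, 0.117319, 0.485)–(-1.9414, 0.117319, 0.404125)  len=0.0809
  (v11,v13,v14) [+--] → (-1.9414, 0.117319, 0.404125)–(-1.9414, 0.117319, -0.485)  len=0.8891
  (v11,v14,v9) [+--] → (-1.9414, 0.117319, -0.485)–(-1.9414, 1.9414, -0.0487449)  len=1.8755
  (v13,v15,v16) [--+] → (-1.9414, -1.9414, 0.0487449)–(-1.9414, -0.117319, 0.485)  len=1.8755
  (v13,v16,v14) [-+-] → (-1.9414, -0.117319, 0.485)–(-1.9414, -0.117319, -0.404125)  len=0.8891
  (v14,v16,v17) [-++] → (-1.9414, -0.117319, -0.404125)–(-1.9414, -0.117319, -0.485)  len=0.0809
  (v14,v17,v12) [-+-] → (-1.9414, -0.117319, -0.485)–(-1.9414, -0.878733, -0.302882)  len=0.7829
  (v12,v17,v15) [-+-] → (-1.9414, -0.878733, -0.302882)–(-1.9414, -1.9414, -0.0487449)  len=1.0926
  (v15,v18,v16) [-++] → (-1.9414, -2.02583, 0)–(-1.9414, -1.9414, 0.0487449)  len=0.0975
  (v17,v20,v15) [++-] → (-1.9414, -2.00077, -0.0144693)–(-1.9414, -1.9414, -0.0487449)  len=0.0686
  (v15,v20,v18) [-++] → (-1.9414, -2.00077, -0.0144693)–(-1.9414, -2.02583, 0)  len=0.0289

Chained into 2 loop(s):
  loop 1: 8 segments, perimeter = 4.9160
  loop 2: 8 segments, perimeter = 4.9160
Total perimeter = 9.832

loops=2 perimeter=9.832


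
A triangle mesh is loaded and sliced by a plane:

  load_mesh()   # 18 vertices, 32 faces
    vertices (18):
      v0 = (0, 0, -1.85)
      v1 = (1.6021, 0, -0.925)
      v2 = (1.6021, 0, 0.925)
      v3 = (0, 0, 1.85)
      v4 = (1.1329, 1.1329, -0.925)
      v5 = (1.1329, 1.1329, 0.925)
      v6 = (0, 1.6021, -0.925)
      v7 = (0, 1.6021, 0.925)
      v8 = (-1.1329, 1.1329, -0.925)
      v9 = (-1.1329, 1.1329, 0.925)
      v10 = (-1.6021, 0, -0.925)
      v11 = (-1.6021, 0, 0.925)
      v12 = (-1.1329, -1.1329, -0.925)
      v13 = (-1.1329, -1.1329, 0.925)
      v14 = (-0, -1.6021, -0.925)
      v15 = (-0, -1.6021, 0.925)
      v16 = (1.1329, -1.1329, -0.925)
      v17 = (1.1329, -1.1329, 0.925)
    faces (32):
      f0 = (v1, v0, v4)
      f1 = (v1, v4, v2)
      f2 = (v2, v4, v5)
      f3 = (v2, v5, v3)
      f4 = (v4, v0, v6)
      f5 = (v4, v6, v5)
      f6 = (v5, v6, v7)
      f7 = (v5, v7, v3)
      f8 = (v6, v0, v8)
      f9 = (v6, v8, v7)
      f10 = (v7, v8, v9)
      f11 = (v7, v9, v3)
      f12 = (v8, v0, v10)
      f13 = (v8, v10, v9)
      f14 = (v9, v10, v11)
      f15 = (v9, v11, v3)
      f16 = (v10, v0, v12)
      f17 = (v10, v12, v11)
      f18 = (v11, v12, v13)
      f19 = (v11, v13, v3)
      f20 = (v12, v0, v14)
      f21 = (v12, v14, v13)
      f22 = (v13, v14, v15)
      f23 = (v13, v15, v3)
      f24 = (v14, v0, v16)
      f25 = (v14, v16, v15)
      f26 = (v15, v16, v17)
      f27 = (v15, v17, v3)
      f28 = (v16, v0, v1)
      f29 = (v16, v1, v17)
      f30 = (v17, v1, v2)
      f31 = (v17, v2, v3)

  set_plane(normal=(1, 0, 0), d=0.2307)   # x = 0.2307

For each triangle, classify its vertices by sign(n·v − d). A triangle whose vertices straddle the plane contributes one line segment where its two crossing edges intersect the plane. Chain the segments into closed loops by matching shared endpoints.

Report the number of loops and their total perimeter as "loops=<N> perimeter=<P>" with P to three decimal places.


loops=1 perimeter=10.542

Straddling triangles (12 of 32):
  (v1,v0,v4) [+-+] → (0.2307, 0, -1.7168)–(0.2307, 0.2307, -1.66164)  len=0.2372
  (v2,v5,v3) [++-] → (0.2307, 0.2307, 1.66164)–(0.2307, 0, 1.7168)  len=0.2372
  (v4,v0,v6) [+--] → (0.2307, 0.2307, -1.66164)–(0.2307, 1.50655, -0.925)  len=1.4732
  (v4,v6,v5) [+-+] → (0.2307, 1.50655, -0.925)–(0.2307, 1.50655, -0.548272)  len=0.3767
  (v5,v6,v7) [+--] → (0.2307, 1.50655, -0.548272)–(0.2307, 1.50655, 0.925)  len=1.4733
  (v5,v7,v3) [+--] → (0.2307, 1.50655, 0.925)–(0.2307, 0.2307, 1.66164)  len=1.4732
  (v14,v0,v16) [--+] → (0.2307, -0.2307, -1.66164)–(0.2307, -1.50655, -0.925)  len=1.4732
  (v14,v16,v15) [-+-] → (0.2307, -1.50655, -0.925)–(0.2307, -1.50655, 0.548272)  len=1.4733
  (v15,v16,v17) [-++] → (0.2307, -1.50655, 0.548272)–(0.2307, -1.50655, 0.925)  len=0.3767
  (v15,v17,v3) [-+-] → (0.2307, -1.50655, 0.925)–(0.2307, -0.2307, 1.66164)  len=1.4732
  (v16,v0,v1) [+-+] → (0.2307, -0.2307, -1.66164)–(0.2307, 0, -1.7168)  len=0.2372
  (v17,v2,v3) [++-] → (0.2307, 0, 1.7168)–(0.2307, -0.2307, 1.66164)  len=0.2372

Chained into 1 loop(s):
  loop 1: 12 segments, perimeter = 10.5418
Total perimeter = 10.542


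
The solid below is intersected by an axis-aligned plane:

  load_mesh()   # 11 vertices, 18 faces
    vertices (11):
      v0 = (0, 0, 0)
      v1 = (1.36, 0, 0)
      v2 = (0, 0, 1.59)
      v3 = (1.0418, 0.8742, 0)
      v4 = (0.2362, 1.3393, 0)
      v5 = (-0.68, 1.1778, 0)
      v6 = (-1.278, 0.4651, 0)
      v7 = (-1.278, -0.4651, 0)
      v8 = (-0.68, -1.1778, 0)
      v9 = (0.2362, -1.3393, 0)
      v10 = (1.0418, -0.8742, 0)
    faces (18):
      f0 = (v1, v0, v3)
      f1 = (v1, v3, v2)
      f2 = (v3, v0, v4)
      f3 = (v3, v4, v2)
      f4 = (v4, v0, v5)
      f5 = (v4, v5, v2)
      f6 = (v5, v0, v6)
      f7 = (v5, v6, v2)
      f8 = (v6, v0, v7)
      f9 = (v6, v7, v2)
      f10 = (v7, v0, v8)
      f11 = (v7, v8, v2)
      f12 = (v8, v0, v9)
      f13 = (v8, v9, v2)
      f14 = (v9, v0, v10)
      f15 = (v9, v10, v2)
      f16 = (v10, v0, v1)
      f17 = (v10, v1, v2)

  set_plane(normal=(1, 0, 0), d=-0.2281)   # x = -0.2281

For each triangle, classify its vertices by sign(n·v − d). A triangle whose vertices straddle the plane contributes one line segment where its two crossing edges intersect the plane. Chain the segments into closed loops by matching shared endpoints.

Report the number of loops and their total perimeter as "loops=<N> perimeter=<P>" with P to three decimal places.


Straddling triangles (10 of 18):
  (v4,v0,v5) [++-] → (-0.2281, 0.395083, 0)–(-0.2281, 1.25746, 0)  len=0.8624
  (v4,v5,v2) [+-+] → (-0.2281, 1.25746, 0)–(-0.2281, 0.395083, 1.05665)  len=1.3639
  (v5,v0,v6) [-+-] → (-0.2281, 0.395083, 0)–(-0.2281, 0.083012, 0)  len=0.3121
  (v5,v6,v2) [--+] → (-0.2281, 0.083012, 1.30621)–(-0.2281, 0.395083, 1.05665)  len=0.3996
  (v6,v0,v7) [-+-] → (-0.2281, 0.083012, 0)–(-0.2281, -0.083012, 0)  len=0.1660
  (v6,v7,v2) [--+] → (-0.2281, -0.083012, 1.30621)–(-0.2281, 0.083012, 1.30621)  len=0.1660
  (v7,v0,v8) [-+-] → (-0.2281, -0.083012, 0)–(-0.2281, -0.395083, 0)  len=0.3121
  (v7,v8,v2) [--+] → (-0.2281, -0.395083, 1.05665)–(-0.2281, -0.083012, 1.30621)  len=0.3996
  (v8,v0,v9) [-++] → (-0.2281, -0.395083, 0)–(-0.2281, -1.25746, 0)  len=0.8624
  (v8,v9,v2) [-++] → (-0.2281, -1.25746, 0)–(-0.2281, -0.395083, 1.05665)  len=1.3639

Chained into 1 loop(s):
  loop 1: 10 segments, perimeter = 6.2079
Total perimeter = 6.208

loops=1 perimeter=6.208


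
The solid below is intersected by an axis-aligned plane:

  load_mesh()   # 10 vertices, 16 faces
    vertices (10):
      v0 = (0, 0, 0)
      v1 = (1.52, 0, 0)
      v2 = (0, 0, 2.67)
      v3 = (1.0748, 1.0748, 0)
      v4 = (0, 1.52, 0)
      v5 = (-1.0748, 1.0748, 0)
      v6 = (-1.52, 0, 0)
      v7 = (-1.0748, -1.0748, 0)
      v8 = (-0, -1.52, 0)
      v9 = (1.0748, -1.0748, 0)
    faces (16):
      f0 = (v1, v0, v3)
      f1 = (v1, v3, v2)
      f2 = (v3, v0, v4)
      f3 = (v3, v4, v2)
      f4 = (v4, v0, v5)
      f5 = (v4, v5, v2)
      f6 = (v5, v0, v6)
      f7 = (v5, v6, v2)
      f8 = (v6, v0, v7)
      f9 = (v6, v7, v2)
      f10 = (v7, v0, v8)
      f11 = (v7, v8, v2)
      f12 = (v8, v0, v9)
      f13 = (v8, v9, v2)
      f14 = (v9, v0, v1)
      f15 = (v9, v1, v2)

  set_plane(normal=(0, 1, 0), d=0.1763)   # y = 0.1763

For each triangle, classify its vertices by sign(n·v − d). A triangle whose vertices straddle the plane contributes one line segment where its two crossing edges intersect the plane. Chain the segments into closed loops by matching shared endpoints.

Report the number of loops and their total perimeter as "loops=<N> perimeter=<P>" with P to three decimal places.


Straddling triangles (8 of 16):
  (v1,v0,v3) [--+] → (0.1763, 0.1763, 0)–(1.44697, 0.1763, 0)  len=1.2707
  (v1,v3,v2) [-+-] → (1.44697, 0.1763, 0)–(0.1763, 0.1763, 2.23204)  len=2.5684
  (v3,v0,v4) [+-+] → (0.1763, 0.1763, 0)–(0, 0.1763, 0)  len=0.1763
  (v3,v4,v2) [++-] → (0, 0.1763, 2.36032)–(0.1763, 0.1763, 2.23204)  len=0.2180
  (v4,v0,v5) [+-+] → (0, 0.1763, 0)–(-0.1763, 0.1763, 0)  len=0.1763
  (v4,v5,v2) [++-] → (-0.1763, 0.1763, 2.23204)–(0, 0.1763, 2.36032)  len=0.2180
  (v5,v0,v6) [+--] → (-0.1763, 0.1763, 0)–(-1.44697, 0.1763, 0)  len=1.2707
  (v5,v6,v2) [+--] → (-1.44697, 0.1763, 0)–(-0.1763, 0.1763, 2.23204)  len=2.5684

Chained into 1 loop(s):
  loop 1: 8 segments, perimeter = 8.4668
Total perimeter = 8.467

loops=1 perimeter=8.467


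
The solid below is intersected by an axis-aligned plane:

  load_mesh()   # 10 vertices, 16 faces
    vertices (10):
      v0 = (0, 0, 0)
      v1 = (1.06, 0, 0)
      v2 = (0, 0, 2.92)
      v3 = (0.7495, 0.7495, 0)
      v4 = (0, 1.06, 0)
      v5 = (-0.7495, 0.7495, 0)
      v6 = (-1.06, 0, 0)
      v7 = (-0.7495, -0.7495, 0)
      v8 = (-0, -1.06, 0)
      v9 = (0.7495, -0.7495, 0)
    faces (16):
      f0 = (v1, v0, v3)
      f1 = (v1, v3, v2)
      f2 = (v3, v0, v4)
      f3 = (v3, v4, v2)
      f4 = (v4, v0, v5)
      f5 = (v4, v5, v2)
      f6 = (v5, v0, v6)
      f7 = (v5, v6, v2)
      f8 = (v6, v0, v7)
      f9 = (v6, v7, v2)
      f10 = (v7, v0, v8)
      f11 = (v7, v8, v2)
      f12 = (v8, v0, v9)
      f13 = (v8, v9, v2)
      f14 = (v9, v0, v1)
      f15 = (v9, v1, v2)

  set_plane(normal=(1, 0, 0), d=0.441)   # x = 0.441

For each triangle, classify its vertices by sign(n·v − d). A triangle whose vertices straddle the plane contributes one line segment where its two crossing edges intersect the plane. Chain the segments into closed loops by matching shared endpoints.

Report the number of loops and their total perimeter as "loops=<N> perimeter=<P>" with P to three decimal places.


loops=1 perimeter=5.650

Straddling triangles (8 of 16):
  (v1,v0,v3) [+-+] → (0.441, 0, 0)–(0.441, 0.441, 0)  len=0.4410
  (v1,v3,v2) [++-] → (0.441, 0.441, 1.20189)–(0.441, 0, 1.70517)  len=0.6692
  (v3,v0,v4) [+--] → (0.441, 0.441, 0)–(0.441, 0.877304, 0)  len=0.4363
  (v3,v4,v2) [+--] → (0.441, 0.877304, 0)–(0.441, 0.441, 1.20189)  len=1.2786
  (v8,v0,v9) [--+] → (0.441, -0.441, 0)–(0.441, -0.877304, 0)  len=0.4363
  (v8,v9,v2) [-+-] → (0.441, -0.877304, 0)–(0.441, -0.441, 1.20189)  len=1.2786
  (v9,v0,v1) [+-+] → (0.441, -0.441, 0)–(0.441, 0, 0)  len=0.4410
  (v9,v1,v2) [++-] → (0.441, 0, 1.70517)–(0.441, -0.441, 1.20189)  len=0.6692

Chained into 1 loop(s):
  loop 1: 8 segments, perimeter = 5.6502
Total perimeter = 5.650


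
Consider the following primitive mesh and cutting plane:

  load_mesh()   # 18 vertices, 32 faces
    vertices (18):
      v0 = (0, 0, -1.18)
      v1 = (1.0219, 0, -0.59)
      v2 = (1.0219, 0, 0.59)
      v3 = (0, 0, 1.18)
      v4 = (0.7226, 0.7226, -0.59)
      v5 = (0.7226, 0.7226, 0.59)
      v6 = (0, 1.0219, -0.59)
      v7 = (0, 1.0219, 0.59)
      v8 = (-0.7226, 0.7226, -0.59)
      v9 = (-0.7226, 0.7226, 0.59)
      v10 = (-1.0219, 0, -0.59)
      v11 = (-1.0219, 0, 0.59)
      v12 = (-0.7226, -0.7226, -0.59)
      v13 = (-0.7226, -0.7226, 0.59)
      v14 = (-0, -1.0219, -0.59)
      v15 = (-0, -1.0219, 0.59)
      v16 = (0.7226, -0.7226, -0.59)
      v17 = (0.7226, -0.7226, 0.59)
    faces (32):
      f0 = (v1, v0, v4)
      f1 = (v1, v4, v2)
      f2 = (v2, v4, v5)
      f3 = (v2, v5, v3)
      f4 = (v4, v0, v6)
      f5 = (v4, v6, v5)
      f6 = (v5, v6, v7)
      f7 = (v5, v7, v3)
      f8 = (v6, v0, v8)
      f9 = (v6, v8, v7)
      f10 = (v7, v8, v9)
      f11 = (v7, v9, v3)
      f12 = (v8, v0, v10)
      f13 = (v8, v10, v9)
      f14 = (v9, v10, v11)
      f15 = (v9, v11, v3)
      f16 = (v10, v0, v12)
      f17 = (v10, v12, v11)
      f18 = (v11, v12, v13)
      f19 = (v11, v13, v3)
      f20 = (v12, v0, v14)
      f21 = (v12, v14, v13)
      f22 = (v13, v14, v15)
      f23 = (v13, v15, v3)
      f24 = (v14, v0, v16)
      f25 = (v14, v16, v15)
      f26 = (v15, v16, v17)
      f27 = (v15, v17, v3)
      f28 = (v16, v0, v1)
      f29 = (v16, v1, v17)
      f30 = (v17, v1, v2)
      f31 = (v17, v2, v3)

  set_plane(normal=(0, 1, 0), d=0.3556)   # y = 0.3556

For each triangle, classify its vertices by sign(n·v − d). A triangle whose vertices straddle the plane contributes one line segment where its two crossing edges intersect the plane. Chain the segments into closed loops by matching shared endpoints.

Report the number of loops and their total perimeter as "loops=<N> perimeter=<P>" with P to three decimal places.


Straddling triangles (12 of 32):
  (v1,v0,v4) [--+] → (0.3556, 0.3556, -0.889654)–(0.874611, 0.3556, -0.59)  len=0.5993
  (v1,v4,v2) [-+-] → (0.874611, 0.3556, -0.59)–(0.874611, 0.3556, 0.00930805)  len=0.5993
  (v2,v4,v5) [-++] → (0.874611, 0.3556, 0.00930805)–(0.874611, 0.3556, 0.59)  len=0.5807
  (v2,v5,v3) [-+-] → (0.874611, 0.3556, 0.59)–(0.3556, 0.3556, 0.889654)  len=0.5993
  (v4,v0,v6) [+-+] → (0.3556, 0.3556, -0.889654)–(0, 0.3556, -0.974692)  len=0.3656
  (v5,v7,v3) [++-] → (0, 0.3556, 0.974692)–(0.3556, 0.3556, 0.889654)  len=0.3656
  (v6,v0,v8) [+-+] → (0, 0.3556, -0.974692)–(-0.3556, 0.3556, -0.889654)  len=0.3656
  (v7,v9,v3) [++-] → (-0.3556, 0.3556, 0.889654)–(0, 0.3556, 0.974692)  len=0.3656
  (v8,v0,v10) [+--] → (-0.3556, 0.3556, -0.889654)–(-0.874611, 0.3556, -0.59)  len=0.5993
  (v8,v10,v9) [+-+] → (-0.874611, 0.3556, -0.59)–(-0.874611, 0.3556, -0.00930805)  len=0.5807
  (v9,v10,v11) [+--] → (-0.874611, 0.3556, -0.00930805)–(-0.874611, 0.3556, 0.59)  len=0.5993
  (v9,v11,v3) [+--] → (-0.874611, 0.3556, 0.59)–(-0.3556, 0.3556, 0.889654)  len=0.5993

Chained into 1 loop(s):
  loop 1: 12 segments, perimeter = 6.2197
Total perimeter = 6.220

loops=1 perimeter=6.220


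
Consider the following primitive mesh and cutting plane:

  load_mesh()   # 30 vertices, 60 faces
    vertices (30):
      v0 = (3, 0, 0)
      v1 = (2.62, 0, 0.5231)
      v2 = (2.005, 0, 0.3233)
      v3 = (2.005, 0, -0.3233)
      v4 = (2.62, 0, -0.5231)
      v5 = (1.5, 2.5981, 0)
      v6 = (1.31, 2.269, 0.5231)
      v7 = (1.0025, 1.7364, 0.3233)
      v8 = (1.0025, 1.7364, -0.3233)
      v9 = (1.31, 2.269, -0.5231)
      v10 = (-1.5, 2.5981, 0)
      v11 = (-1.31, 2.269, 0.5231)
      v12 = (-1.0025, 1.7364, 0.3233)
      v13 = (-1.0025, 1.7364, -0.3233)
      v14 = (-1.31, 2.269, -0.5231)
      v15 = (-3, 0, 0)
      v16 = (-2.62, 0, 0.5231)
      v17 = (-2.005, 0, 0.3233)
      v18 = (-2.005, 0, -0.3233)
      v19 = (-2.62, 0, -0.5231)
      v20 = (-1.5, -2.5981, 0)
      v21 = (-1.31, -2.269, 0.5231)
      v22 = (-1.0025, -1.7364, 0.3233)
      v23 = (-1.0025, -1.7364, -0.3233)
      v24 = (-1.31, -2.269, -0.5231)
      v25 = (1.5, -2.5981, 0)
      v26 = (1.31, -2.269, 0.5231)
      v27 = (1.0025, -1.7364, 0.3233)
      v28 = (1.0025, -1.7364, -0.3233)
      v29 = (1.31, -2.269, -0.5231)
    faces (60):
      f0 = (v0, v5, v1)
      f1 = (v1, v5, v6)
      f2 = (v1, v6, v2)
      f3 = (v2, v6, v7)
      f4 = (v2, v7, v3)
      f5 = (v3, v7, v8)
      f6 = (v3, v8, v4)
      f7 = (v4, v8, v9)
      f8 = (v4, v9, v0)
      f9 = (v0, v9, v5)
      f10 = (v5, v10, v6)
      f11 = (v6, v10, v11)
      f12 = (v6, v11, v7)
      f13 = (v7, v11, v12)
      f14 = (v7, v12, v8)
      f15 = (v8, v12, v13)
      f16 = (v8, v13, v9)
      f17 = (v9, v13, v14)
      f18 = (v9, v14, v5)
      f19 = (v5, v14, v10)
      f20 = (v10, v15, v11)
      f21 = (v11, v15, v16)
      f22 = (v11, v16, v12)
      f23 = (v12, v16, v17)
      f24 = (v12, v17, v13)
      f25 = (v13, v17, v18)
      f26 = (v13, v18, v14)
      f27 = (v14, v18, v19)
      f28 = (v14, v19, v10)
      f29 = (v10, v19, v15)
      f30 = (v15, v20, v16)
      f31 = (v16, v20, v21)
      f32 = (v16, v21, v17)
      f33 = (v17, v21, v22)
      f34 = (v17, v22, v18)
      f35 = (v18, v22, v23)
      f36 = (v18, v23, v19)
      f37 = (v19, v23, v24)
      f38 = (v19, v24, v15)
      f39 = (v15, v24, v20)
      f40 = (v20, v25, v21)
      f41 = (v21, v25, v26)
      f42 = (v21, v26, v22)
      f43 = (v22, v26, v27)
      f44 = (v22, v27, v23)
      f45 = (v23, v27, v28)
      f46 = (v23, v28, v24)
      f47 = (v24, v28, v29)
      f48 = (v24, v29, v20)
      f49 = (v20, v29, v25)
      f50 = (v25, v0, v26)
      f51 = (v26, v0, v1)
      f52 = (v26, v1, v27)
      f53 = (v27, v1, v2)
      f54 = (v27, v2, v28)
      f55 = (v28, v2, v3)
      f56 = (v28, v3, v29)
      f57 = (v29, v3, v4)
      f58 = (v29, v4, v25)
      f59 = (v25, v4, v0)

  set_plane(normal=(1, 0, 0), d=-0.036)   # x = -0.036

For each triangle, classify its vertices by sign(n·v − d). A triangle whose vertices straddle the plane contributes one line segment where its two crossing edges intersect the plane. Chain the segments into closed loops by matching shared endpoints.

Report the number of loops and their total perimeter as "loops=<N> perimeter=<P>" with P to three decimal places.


Straddling triangles (20 of 60):
  (v5,v10,v6) [+-+] → (-0.036, 2.5981, 0)–(-0.036, 2.42664, 0.272533)  len=0.3220
  (v6,v10,v11) [+--] → (-0.036, 2.42664, 0.272533)–(-0.036, 2.269, 0.5231)  len=0.2960
  (v6,v11,v7) [+-+] → (-0.036, 2.269, 0.5231)–(-0.036, 1.97558, 0.413026)  len=0.3134
  (v7,v11,v12) [+--] → (-0.036, 1.97558, 0.413026)–(-0.036, 1.7364, 0.3233)  len=0.2555
  (v7,v12,v8) [+-+] → (-0.036, 1.7364, 0.3233)–(-0.036, 1.7364, 0.0116098)  len=0.3117
  (v8,v12,v13) [+--] → (-0.036, 1.7364, 0.0116098)–(-0.036, 1.7364, -0.3233)  len=0.3349
  (v8,v13,v9) [+-+] → (-0.036, 1.7364, -0.3233)–(-0.036, 1.959, -0.406806)  len=0.2377
  (v9,v13,v14) [+--] → (-0.036, 1.959, -0.406806)–(-0.036, 2.269, -0.5231)  len=0.3311
  (v9,v14,v5) [+-+] → (-0.036, 2.269, -0.5231)–(-0.036, 2.41821, -0.285937)  len=0.2802
  (v5,v14,v10) [+--] → (-0.036, 2.41821, -0.285937)–(-0.036, 2.5981, 0)  len=0.3378
  (v20,v25,v21) [-+-] → (-0.036, -2.5981, 0)–(-0.036, -2.41821, 0.285937)  len=0.3378
  (v21,v25,v26) [-++] → (-0.036, -2.41821, 0.285937)–(-0.036, -2.269, 0.5231)  len=0.2802
  (v21,v26,v22) [-+-] → (-0.036, -2.269, 0.5231)–(-0.036, -1.959, 0.406806)  len=0.3311
  (v22,v26,v27) [-++] → (-0.036, -1.959, 0.406806)–(-0.036, -1.7364, 0.3233)  len=0.2377
  (v22,v27,v23) [-+-] → (-0.036, -1.7364, 0.3233)–(-0.036, -1.7364, -0.0116098)  len=0.3349
  (v23,v27,v28) [-++] → (-0.036, -1.7364, -0.0116098)–(-0.036, -1.7364, -0.3233)  len=0.3117
  (v23,v28,v24) [-+-] → (-0.036, -1.7364, -0.3233)–(-0.036, -1.97558, -0.413026)  len=0.2555
  (v24,v28,v29) [-++] → (-0.036, -1.97558, -0.413026)–(-0.036, -2.269, -0.5231)  len=0.3134
  (v24,v29,v20) [-+-] → (-0.036, -2.269, -0.5231)–(-0.036, -2.42664, -0.272533)  len=0.2960
  (v20,v29,v25) [-++] → (-0.036, -2.42664, -0.272533)–(-0.036, -2.5981, 0)  len=0.3220

Chained into 2 loop(s):
  loop 1: 10 segments, perimeter = 3.0203
  loop 2: 10 segments, perimeter = 3.0203
Total perimeter = 6.041

loops=2 perimeter=6.041


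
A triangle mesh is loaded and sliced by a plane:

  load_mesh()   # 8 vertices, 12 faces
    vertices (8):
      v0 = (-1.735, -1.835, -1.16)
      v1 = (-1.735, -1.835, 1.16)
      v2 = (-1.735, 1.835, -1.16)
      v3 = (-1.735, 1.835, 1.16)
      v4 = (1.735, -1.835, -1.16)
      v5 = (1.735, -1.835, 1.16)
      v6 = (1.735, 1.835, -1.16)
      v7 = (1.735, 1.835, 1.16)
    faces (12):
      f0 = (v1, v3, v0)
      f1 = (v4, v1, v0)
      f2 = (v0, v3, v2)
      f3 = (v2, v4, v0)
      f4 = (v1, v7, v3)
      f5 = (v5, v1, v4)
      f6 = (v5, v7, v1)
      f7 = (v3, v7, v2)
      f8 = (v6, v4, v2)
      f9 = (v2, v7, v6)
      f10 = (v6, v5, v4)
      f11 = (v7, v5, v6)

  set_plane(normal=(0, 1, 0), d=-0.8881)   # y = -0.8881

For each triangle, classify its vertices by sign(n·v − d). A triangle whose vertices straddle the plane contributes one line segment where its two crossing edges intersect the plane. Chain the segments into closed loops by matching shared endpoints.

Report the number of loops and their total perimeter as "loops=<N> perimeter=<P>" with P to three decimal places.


Straddling triangles (8 of 12):
  (v1,v3,v0) [-+-] → (-1.735, -0.8881, 1.16)–(-1.735, -0.8881, -0.561415)  len=1.7214
  (v0,v3,v2) [-++] → (-1.735, -0.8881, -0.561415)–(-1.735, -0.8881, -1.16)  len=0.5986
  (v2,v4,v0) [+--] → (0.839702, -0.8881, -1.16)–(-1.735, -0.8881, -1.16)  len=2.5747
  (v1,v7,v3) [-++] → (-0.839702, -0.8881, 1.16)–(-1.735, -0.8881, 1.16)  len=0.8953
  (v5,v7,v1) [-+-] → (1.735, -0.8881, 1.16)–(-0.839702, -0.8881, 1.16)  len=2.5747
  (v6,v4,v2) [+-+] → (1.735, -0.8881, -1.16)–(0.839702, -0.8881, -1.16)  len=0.8953
  (v6,v5,v4) [+--] → (1.735, -0.8881, 0.561415)–(1.735, -0.8881, -1.16)  len=1.7214
  (v7,v5,v6) [+-+] → (1.735, -0.8881, 1.16)–(1.735, -0.8881, 0.561415)  len=0.5986

Chained into 1 loop(s):
  loop 1: 8 segments, perimeter = 11.5800
Total perimeter = 11.580

loops=1 perimeter=11.580


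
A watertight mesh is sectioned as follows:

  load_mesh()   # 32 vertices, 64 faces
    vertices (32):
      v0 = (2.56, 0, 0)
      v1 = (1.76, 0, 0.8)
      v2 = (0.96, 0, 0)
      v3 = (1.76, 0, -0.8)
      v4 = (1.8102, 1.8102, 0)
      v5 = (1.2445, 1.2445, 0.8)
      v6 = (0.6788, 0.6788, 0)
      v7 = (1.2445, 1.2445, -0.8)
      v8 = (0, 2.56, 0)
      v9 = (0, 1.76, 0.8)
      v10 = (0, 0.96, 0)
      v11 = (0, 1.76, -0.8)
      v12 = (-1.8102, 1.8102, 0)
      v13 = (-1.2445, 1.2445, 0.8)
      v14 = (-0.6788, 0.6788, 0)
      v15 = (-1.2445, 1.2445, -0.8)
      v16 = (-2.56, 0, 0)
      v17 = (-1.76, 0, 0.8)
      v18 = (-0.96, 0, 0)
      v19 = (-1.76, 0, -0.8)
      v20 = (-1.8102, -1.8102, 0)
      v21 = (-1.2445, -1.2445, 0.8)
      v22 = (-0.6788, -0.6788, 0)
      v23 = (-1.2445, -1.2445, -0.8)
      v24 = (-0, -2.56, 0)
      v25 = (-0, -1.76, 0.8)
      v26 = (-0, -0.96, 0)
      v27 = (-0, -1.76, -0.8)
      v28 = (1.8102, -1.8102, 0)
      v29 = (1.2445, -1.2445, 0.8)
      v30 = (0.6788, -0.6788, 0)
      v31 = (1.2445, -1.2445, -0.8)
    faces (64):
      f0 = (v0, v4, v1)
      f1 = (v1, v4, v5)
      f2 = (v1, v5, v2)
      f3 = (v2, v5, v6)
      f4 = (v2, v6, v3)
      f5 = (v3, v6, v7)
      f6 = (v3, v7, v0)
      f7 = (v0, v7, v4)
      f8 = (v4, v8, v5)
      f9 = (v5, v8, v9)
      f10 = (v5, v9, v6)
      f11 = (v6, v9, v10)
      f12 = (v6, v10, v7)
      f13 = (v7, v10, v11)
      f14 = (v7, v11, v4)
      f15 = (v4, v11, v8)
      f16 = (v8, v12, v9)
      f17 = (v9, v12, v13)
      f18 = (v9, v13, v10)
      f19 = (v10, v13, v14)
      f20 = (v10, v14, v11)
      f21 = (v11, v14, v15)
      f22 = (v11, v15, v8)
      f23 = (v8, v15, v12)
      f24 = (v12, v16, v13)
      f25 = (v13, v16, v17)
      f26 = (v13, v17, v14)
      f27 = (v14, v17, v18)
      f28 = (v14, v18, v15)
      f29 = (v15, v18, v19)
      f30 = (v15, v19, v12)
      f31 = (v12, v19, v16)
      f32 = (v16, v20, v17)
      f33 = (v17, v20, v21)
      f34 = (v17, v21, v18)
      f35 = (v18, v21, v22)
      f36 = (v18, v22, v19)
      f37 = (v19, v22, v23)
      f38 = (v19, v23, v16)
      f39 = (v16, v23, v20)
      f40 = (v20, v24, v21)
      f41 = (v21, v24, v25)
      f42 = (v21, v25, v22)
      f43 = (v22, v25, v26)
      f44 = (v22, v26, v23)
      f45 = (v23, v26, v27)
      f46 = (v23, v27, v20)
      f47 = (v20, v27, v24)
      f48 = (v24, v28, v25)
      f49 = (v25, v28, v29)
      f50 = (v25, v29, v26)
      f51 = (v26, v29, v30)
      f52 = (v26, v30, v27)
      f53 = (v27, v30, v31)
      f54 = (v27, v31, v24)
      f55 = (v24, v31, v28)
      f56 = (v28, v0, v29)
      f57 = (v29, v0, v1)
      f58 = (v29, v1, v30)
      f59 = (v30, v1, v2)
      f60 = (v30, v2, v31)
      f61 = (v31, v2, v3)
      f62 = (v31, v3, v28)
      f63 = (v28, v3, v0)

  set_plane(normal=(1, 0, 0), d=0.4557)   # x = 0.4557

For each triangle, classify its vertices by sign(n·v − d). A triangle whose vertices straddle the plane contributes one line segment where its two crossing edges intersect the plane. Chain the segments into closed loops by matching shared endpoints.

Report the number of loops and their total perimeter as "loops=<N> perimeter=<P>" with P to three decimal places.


Straddling triangles (16 of 64):
  (v4,v8,v5) [+-+] → (0.4557, 2.37125, 0)–(0.4557, 2.0783, 0.292937)  len=0.4143
  (v5,v8,v9) [+--] → (0.4557, 2.0783, 0.292937)–(0.4557, 1.57124, 0.8)  len=0.7171
  (v5,v9,v6) [+-+] → (0.4557, 1.57124, 0.8)–(0.4557, 1.03416, 0.262935)  len=0.7595
  (v6,v9,v10) [+--] → (0.4557, 1.03416, 0.262935)–(0.4557, 0.771222, 0)  len=0.3718
  (v6,v10,v7) [+-+] → (0.4557, 0.771222, 0)–(0.4557, 1.06418, -0.292937)  len=0.4143
  (v7,v10,v11) [+--] → (0.4557, 1.06418, -0.292937)–(0.4557, 1.57124, -0.8)  len=0.7171
  (v7,v11,v4) [+-+] → (0.4557, 1.57124, -0.8)–(0.4557, 1.77264, -0.598608)  len=0.2848
  (v4,v11,v8) [+--] → (0.4557, 1.77264, -0.598608)–(0.4557, 2.37125, 0)  len=0.8466
  (v24,v28,v25) [-+-] → (0.4557, -2.37125, 0)–(0.4557, -1.77264, 0.598608)  len=0.8466
  (v25,v28,v29) [-++] → (0.4557, -1.77264, 0.598608)–(0.4557, -1.57124, 0.8)  len=0.2848
  (v25,v29,v26) [-+-] → (0.4557, -1.57124, 0.8)–(0.4557, -1.06418, 0.292937)  len=0.7171
  (v26,v29,v30) [-++] → (0.4557, -1.06418, 0.292937)–(0.4557, -0.771222, 0)  len=0.4143
  (v26,v30,v27) [-+-] → (0.4557, -0.771222, 0)–(0.4557, -1.03416, -0.262935)  len=0.3718
  (v27,v30,v31) [-++] → (0.4557, -1.03416, -0.262935)–(0.4557, -1.57124, -0.8)  len=0.7595
  (v27,v31,v24) [-+-] → (0.4557, -1.57124, -0.8)–(0.4557, -2.0783, -0.292937)  len=0.7171
  (v24,v31,v28) [-++] → (0.4557, -2.0783, -0.292937)–(0.4557, -2.37125, 0)  len=0.4143

Chained into 2 loop(s):
  loop 1: 8 segments, perimeter = 4.5255
  loop 2: 8 segments, perimeter = 4.5255
Total perimeter = 9.051

loops=2 perimeter=9.051


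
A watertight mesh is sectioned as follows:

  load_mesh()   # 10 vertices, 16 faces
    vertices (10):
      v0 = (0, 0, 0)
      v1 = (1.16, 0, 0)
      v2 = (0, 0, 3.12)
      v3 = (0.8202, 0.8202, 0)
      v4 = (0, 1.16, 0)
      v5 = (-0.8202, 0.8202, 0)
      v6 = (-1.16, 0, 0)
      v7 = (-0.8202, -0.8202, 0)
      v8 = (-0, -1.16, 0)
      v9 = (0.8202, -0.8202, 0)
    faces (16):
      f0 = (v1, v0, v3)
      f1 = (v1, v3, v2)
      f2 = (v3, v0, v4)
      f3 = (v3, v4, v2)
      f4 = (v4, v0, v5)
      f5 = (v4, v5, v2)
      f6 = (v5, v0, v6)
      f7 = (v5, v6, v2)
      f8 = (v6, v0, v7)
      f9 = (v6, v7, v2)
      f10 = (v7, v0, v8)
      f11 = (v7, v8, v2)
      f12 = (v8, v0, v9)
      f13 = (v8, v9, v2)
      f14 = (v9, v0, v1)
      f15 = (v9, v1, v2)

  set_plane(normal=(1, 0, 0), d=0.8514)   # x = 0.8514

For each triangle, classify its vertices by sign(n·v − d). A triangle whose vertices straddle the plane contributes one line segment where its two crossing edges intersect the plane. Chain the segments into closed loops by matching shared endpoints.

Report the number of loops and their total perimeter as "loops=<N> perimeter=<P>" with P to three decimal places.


Straddling triangles (4 of 16):
  (v1,v0,v3) [+--] → (0.8514, 0, 0)–(0.8514, 0.74489, 0)  len=0.7449
  (v1,v3,v2) [+--] → (0.8514, 0.74489, 0)–(0.8514, 0, 0.830028)  len=1.1153
  (v9,v0,v1) [--+] → (0.8514, 0, 0)–(0.8514, -0.74489, 0)  len=0.7449
  (v9,v1,v2) [-+-] → (0.8514, -0.74489, 0)–(0.8514, 0, 0.830028)  len=1.1153

Chained into 1 loop(s):
  loop 1: 4 segments, perimeter = 3.7203
Total perimeter = 3.720

loops=1 perimeter=3.720


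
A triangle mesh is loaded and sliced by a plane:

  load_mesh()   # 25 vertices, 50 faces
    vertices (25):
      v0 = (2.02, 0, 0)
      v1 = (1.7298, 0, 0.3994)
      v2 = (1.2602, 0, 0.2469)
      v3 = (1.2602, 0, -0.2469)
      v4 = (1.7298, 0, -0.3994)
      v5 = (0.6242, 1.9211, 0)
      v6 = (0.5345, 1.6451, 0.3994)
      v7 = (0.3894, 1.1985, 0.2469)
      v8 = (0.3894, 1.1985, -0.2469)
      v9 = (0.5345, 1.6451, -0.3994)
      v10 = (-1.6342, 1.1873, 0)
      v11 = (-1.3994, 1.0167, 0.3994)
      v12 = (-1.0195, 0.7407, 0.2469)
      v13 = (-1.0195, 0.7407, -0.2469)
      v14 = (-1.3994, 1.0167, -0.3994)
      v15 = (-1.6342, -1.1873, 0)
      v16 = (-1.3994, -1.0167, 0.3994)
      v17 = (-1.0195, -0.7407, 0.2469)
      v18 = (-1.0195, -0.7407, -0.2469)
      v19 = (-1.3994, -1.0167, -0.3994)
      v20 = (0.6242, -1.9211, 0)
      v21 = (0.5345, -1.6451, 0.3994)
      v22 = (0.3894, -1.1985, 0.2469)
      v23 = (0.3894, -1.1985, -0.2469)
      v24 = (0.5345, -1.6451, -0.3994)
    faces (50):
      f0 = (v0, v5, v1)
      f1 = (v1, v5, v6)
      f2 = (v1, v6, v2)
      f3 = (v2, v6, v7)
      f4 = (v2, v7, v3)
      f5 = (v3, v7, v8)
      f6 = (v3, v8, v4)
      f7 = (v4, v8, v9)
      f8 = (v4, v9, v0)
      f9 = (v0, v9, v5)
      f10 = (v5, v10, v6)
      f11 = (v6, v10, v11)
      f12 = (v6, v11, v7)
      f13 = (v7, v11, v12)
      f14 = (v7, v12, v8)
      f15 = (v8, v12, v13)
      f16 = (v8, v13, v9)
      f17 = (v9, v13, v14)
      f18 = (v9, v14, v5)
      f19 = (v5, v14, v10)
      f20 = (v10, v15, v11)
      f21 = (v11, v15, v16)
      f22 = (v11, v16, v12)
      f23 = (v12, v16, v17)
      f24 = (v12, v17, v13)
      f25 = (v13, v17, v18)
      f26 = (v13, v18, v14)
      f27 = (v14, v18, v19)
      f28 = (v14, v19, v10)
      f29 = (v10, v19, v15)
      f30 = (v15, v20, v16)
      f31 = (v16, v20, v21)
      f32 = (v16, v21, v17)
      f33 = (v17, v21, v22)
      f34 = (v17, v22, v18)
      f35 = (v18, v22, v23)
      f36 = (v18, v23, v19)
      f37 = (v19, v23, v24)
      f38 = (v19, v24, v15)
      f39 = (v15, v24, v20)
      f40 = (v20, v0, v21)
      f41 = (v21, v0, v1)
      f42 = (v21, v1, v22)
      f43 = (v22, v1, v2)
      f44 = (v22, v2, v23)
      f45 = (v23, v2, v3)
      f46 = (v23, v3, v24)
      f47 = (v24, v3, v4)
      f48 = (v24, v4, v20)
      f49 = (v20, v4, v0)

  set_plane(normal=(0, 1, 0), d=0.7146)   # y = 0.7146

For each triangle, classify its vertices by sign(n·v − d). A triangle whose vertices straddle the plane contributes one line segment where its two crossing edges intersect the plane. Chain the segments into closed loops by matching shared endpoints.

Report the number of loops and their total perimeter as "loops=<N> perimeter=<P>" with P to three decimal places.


Straddling triangles (20 of 50):
  (v0,v5,v1) [-+-] → (1.5008, 0.7146, 0)–(1.31855, 0.7146, 0.250833)  len=0.3101
  (v1,v5,v6) [-++] → (1.31855, 0.7146, 0.250833)–(1.21058, 0.7146, 0.3994)  len=0.1837
  (v1,v6,v2) [-+-] → (1.21058, 0.7146, 0.3994)–(0.94497, 0.7146, 0.313143)  len=0.2793
  (v2,v6,v7) [-++] → (0.94497, 0.7146, 0.313143)–(0.74099, 0.7146, 0.2469)  len=0.2145
  (v2,v7,v3) [-+-] → (0.74099, 0.7146, 0.2469)–(0.74099, 0.7146, 0.0475259)  len=0.1994
  (v3,v7,v8) [-++] → (0.74099, 0.7146, 0.0475259)–(0.74099, 0.7146, -0.2469)  len=0.2944
  (v3,v8,v4) [-+-] → (0.74099, 0.7146, -0.2469)–(0.930593, 0.7146, -0.308473)  len=0.1994
  (v4,v8,v9) [-++] → (0.930593, 0.7146, -0.308473)–(1.21058, 0.7146, -0.3994)  len=0.2944
  (v4,v9,v0) [-+-] → (1.21058, 0.7146, -0.3994)–(1.37473, 0.7146, -0.173492)  len=0.2792
  (v0,v9,v5) [-++] → (1.37473, 0.7146, -0.173492)–(1.5008, 0.7146, 0)  len=0.2145
  (v10,v15,v11) [+-+] → (-1.6342, 0.7146, 0)–(-1.43158, 0.7146, 0.344655)  len=0.3998
  (v11,v15,v16) [+--] → (-1.43158, 0.7146, 0.344655)–(-1.3994, 0.7146, 0.3994)  len=0.0635
  (v11,v16,v12) [+-+] → (-1.3994, 0.7146, 0.3994)–(-1.02514, 0.7146, 0.249165)  len=0.4033
  (v12,v16,v17) [+--] → (-1.02514, 0.7146, 0.249165)–(-1.0195, 0.7146, 0.2469)  len=0.0061
  (v12,v17,v13) [+-+] → (-1.0195, 0.7146, 0.2469)–(-1.0195, 0.7146, -0.2382)  len=0.4851
  (v13,v17,v18) [+--] → (-1.0195, 0.7146, -0.2382)–(-1.0195, 0.7146, -0.2469)  len=0.0087
  (v13,v18,v14) [+-+] → (-1.0195, 0.7146, -0.2469)–(-1.33409, 0.7146, -0.373185)  len=0.3390
  (v14,v18,v19) [+--] → (-1.33409, 0.7146, -0.373185)–(-1.3994, 0.7146, -0.3994)  len=0.0704
  (v14,v19,v10) [+-+] → (-1.3994, 0.7146, -0.3994)–(-1.58384, 0.7146, -0.0856608)  len=0.3639
  (v10,v19,v15) [+--] → (-1.58384, 0.7146, -0.0856608)–(-1.6342, 0.7146, 0)  len=0.0994

Chained into 2 loop(s):
  loop 1: 10 segments, perimeter = 2.4687
  loop 2: 10 segments, perimeter = 2.2391
Total perimeter = 4.708

loops=2 perimeter=4.708
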